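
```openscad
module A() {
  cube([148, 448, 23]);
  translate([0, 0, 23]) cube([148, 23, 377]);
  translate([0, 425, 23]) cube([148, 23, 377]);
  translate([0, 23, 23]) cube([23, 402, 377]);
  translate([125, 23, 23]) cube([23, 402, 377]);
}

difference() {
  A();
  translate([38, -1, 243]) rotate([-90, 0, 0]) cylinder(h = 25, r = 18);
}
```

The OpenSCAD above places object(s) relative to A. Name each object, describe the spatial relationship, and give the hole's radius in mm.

The subtracted cylinder has r = 18 mm.

A is an open box. The open box has a circular hole through its front wall. The hole's radius is 18 mm.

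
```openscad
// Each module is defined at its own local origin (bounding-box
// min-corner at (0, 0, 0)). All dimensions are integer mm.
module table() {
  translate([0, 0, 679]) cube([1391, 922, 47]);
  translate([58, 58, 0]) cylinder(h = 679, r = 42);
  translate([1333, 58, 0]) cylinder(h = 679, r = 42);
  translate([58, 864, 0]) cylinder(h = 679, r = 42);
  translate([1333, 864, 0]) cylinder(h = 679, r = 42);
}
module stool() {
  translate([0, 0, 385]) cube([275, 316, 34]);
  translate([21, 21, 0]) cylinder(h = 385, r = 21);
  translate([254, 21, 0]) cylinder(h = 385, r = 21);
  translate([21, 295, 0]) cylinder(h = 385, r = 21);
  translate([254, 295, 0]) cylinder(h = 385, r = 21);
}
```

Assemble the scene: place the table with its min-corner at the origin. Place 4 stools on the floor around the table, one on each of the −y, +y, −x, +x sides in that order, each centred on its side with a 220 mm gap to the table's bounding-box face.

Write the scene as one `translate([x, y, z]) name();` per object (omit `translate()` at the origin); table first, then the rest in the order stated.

table();
translate([558, -536, 0]) stool();
translate([558, 1142, 0]) stool();
translate([-495, 303, 0]) stool();
translate([1611, 303, 0]) stool();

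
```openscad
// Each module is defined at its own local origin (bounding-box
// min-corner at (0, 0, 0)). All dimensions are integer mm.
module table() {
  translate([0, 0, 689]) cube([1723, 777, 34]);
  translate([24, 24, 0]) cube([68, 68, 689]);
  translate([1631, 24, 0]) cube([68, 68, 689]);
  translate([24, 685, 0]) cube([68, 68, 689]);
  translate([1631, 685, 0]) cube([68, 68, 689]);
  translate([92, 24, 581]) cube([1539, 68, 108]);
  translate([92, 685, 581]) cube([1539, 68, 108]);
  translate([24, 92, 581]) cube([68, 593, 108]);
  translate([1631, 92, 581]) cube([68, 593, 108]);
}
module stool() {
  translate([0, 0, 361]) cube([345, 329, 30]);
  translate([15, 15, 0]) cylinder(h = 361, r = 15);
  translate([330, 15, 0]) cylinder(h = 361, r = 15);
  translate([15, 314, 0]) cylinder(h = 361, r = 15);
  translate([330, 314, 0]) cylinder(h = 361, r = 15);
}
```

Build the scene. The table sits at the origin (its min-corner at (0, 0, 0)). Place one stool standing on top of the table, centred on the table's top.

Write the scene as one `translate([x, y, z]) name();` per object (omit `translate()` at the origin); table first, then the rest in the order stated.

table();
translate([689, 224, 723]) stool();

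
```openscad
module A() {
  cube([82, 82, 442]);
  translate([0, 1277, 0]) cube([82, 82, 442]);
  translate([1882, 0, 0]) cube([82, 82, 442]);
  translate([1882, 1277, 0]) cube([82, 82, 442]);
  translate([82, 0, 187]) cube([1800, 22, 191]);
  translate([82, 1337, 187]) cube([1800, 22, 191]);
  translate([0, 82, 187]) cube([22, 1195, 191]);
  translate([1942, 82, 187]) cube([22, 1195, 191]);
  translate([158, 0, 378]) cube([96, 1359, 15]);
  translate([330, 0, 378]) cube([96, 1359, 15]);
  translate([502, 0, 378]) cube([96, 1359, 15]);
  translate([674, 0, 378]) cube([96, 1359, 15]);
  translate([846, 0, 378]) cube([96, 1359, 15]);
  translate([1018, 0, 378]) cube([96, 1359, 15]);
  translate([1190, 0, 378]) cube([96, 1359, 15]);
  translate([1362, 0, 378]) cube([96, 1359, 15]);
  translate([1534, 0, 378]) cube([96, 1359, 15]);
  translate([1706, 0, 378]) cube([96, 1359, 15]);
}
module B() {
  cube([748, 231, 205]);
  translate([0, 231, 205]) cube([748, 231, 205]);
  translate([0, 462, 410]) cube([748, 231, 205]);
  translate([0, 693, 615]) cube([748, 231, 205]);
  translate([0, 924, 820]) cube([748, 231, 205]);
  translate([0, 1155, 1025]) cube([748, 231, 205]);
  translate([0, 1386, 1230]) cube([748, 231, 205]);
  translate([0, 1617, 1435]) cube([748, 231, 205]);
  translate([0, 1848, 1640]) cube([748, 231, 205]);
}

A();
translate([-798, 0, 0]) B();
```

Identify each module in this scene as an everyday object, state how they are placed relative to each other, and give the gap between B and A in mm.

The staircase's nearest face is 50 mm from the bed frame's −x face.

A is a bed frame. B is a staircase. The staircase is on the floor beside the bed frame on its −x side. The gap between the staircase and the bed frame is 50 mm.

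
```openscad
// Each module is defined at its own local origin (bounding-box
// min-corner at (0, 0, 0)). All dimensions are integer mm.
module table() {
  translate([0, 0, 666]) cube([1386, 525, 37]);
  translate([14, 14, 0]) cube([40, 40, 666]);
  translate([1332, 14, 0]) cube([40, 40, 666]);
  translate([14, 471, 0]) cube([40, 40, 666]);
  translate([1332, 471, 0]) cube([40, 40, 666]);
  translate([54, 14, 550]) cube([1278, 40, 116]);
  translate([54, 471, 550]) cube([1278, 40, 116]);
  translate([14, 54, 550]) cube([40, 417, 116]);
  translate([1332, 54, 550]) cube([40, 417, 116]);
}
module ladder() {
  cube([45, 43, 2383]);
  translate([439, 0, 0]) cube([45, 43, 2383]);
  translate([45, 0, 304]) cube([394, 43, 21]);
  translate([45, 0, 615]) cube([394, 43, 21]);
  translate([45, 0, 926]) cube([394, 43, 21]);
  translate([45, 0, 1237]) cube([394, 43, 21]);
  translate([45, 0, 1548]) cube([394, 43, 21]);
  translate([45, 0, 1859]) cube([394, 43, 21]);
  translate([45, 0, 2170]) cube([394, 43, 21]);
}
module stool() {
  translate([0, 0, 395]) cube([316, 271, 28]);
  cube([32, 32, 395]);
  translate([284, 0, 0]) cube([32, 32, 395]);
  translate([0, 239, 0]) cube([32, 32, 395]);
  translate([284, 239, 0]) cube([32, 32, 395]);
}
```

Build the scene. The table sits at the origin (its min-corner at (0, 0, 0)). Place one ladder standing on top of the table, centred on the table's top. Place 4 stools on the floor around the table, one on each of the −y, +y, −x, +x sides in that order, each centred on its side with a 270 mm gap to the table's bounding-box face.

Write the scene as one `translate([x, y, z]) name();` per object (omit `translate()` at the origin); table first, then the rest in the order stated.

table();
translate([451, 241, 703]) ladder();
translate([535, -541, 0]) stool();
translate([535, 795, 0]) stool();
translate([-586, 127, 0]) stool();
translate([1656, 127, 0]) stool();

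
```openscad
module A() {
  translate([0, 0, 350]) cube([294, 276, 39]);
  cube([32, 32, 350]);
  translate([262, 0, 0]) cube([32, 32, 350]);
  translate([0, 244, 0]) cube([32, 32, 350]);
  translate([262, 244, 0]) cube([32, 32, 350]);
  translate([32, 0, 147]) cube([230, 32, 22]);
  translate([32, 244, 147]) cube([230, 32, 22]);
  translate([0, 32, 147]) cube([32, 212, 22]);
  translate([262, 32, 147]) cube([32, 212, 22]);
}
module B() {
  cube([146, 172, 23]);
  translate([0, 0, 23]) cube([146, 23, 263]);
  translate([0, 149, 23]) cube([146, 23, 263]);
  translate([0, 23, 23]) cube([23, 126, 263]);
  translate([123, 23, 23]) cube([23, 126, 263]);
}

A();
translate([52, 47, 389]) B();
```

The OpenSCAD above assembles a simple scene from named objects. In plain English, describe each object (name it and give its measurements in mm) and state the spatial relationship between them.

A is a four-legged stool. The seat is 294×276 mm, 39 mm thick, top at z = 389 mm. It stands on four square legs, each 32×32 mm in cross-section, from z = 0 to the seat underside, each flush with a corner of the seat. Four stretchers, 32 mm wide and 22 mm tall, connect adjacent legs with their undersides at z = 147 mm, each running between the inner faces of the legs it joins and aligned with the legs' outer faces on the other axis.

B is an open-topped rectangular box: outside dimensions 146×172×286 mm, with a uniform wall and base thickness of 23 mm. The base is a full 146×172 slab on the floor; four walls sit on top of the base. The front and back walls (the −y and +y sides) span the full width; the two side walls fit between them.

The open box is on top of the stool.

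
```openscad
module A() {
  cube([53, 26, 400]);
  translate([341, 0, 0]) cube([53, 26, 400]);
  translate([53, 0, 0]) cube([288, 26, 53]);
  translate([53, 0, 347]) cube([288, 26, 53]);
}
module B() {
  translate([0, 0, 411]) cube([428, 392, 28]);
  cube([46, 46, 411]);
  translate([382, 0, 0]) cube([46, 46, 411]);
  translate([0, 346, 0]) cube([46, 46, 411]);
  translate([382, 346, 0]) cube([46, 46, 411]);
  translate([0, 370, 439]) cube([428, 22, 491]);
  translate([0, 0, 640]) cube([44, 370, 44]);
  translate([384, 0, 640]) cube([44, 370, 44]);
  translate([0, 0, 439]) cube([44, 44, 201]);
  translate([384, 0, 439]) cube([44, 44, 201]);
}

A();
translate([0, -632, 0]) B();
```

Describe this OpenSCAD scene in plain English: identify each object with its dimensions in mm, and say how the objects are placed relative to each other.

A is a picture frame with a 288×294 mm rectangular opening (x by z) and a uniform 53 mm border on every side. Frame depth is 26 mm along y. It is built from two vertical stiles running the full outside height and two horizontal rails spanning the gap between the stiles.

B is a chair: 428×392 mm seat, 28 mm thick, top at z = 439 mm, on four 46 mm square corner legs flush with the seat edges. A 22 mm thick backrest slab spans the full seat width, extending 491 mm above the seat top, its back face flush with the seat's +y edge. Two armrests of 44×44 mm section run along each side from the seat's front edge to the front of the backrest, top faces 245 mm above the seat top and outer faces flush with the seat's x-edges; a 44×44 mm post under the front of each armrest stands on the seat at the front corner.

The chair is on the floor beside the picture frame on its −y side.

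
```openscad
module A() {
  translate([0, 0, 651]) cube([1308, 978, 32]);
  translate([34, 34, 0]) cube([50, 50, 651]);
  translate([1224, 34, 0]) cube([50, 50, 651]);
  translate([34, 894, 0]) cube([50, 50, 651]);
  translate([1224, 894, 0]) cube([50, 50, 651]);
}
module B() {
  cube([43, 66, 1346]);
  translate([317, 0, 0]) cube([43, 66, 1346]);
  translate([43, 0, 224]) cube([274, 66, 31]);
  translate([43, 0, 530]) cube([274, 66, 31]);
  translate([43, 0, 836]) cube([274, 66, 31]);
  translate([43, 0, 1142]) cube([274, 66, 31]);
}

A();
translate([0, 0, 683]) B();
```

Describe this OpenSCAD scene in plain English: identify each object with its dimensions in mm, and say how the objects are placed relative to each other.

A is a rectangular dining table. The top is 1308×978×32 mm with its upper surface at z = 683 mm. It stands on four 50×50 mm square legs, each inset 34 mm from the nearest pair of top edges, running from the floor to the underside of the top.

B is a straight ladder. Two 43×66 mm vertical rails, 1346 mm tall, stand 360 mm apart (outside-to-outside) with their front faces coplanar on the −y side. 4 rungs, each 66 mm deep and 31 mm tall, span between the inner faces of the rails, front faces flush with the rails. The lowest rung's underside is at z = 224 mm and rungs are spaced 306 mm apart (underside to underside).

The ladder is on top of the table.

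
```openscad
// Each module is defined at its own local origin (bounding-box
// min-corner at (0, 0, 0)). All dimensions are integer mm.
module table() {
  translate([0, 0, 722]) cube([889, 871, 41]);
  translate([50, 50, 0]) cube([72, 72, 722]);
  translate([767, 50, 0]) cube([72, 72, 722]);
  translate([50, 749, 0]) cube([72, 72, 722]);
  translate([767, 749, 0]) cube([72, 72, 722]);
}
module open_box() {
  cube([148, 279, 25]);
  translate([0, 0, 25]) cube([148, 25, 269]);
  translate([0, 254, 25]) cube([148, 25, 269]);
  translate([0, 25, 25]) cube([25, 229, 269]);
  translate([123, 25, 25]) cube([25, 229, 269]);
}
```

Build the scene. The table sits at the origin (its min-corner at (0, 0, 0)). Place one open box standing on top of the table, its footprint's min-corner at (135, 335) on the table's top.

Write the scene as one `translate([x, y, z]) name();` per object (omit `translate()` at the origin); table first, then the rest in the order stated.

table();
translate([135, 335, 763]) open_box();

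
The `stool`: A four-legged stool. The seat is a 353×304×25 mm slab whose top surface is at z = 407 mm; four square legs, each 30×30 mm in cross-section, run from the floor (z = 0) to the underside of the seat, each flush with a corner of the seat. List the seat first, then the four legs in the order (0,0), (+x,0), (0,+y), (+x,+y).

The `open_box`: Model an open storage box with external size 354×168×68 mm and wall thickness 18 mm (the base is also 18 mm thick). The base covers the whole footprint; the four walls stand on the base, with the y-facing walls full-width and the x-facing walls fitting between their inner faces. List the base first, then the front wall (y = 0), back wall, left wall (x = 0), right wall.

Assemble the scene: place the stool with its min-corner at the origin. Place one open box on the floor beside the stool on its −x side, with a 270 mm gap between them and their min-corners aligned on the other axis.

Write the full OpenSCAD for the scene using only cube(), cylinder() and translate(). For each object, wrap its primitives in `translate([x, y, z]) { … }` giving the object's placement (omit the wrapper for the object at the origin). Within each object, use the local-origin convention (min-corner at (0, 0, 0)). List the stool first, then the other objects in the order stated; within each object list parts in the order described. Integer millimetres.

translate([0, 0, 382]) cube([353, 304, 25]);
cube([30, 30, 382]);
translate([323, 0, 0]) cube([30, 30, 382]);
translate([0, 274, 0]) cube([30, 30, 382]);
translate([323, 274, 0]) cube([30, 30, 382]);
translate([-624, 0, 0]) {
  cube([354, 168, 18]);
  translate([0, 0, 18]) cube([354, 18, 50]);
  translate([0, 150, 18]) cube([354, 18, 50]);
  translate([0, 18, 18]) cube([18, 132, 50]);
  translate([336, 18, 18]) cube([18, 132, 50]);
}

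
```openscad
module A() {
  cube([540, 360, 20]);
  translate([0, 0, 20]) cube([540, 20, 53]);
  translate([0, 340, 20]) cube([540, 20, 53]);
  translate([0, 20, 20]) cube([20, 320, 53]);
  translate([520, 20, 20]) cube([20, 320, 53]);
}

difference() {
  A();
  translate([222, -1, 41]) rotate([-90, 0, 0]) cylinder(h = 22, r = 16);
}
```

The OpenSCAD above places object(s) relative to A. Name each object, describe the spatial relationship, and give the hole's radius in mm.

The subtracted cylinder has r = 16 mm.

A is an open box. The open box has a circular hole through its front wall. The hole's radius is 16 mm.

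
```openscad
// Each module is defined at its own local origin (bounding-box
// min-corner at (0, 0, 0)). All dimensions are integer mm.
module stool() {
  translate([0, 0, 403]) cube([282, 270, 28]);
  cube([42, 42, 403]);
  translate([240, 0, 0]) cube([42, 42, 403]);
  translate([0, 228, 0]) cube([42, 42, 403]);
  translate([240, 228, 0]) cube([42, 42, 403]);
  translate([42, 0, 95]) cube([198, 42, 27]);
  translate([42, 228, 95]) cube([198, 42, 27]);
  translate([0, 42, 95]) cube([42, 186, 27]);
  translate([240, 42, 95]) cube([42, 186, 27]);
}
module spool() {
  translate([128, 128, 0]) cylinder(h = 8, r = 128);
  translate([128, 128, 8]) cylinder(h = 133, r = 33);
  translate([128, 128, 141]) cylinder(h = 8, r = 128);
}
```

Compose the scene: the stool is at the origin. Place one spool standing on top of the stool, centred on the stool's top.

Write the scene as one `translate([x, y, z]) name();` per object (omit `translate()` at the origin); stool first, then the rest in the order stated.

stool();
translate([13, 7, 431]) spool();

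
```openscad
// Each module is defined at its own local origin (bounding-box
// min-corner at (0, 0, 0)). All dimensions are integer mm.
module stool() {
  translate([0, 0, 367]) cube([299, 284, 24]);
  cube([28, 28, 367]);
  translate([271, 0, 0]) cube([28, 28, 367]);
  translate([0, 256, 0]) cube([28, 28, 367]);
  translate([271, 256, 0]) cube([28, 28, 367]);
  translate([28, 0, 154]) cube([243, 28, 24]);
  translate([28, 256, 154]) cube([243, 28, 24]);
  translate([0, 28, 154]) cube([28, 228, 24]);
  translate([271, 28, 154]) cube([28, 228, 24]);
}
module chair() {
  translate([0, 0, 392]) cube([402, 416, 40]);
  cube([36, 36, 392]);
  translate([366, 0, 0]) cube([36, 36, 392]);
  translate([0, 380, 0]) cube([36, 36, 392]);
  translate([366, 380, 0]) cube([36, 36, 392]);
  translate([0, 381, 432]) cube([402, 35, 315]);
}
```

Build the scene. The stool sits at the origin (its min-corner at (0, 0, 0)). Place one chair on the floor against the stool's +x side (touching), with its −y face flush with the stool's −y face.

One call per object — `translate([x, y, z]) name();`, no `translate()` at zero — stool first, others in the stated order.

stool();
translate([299, 0, 0]) chair();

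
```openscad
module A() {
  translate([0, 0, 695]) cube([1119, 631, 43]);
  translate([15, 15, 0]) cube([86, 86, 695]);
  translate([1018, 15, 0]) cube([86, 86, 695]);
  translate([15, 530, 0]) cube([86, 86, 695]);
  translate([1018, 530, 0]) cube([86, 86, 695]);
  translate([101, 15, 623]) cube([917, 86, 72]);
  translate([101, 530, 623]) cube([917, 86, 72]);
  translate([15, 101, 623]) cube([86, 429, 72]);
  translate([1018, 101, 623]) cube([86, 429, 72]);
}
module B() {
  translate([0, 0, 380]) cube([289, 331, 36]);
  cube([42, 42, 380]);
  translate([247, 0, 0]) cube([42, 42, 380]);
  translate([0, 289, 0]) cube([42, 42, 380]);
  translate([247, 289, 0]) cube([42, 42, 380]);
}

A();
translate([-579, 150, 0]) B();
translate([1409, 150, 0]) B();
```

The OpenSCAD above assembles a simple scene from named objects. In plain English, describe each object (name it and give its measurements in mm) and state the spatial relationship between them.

A is a table with a 1119×631 mm rectangular top, 43 mm thick, top surface at z = 738 mm, supported by four 86×86 mm square legs, each inset 15 mm from the nearest pair of top edges, running from the floor. Four apron rails, 86 mm thick and 72 mm tall, run between adjacent legs with their top edges flush with the underside of the top and their outer faces flush with the legs' outer faces.

B is a four-legged stool. The seat is 289×331 mm, 36 mm thick, top at z = 416 mm. It stands on four square legs, each 42×42 mm in cross-section, from z = 0 to the seat underside, each flush with a corner of the seat.

Two stools sit around the table at the −x, +x sides.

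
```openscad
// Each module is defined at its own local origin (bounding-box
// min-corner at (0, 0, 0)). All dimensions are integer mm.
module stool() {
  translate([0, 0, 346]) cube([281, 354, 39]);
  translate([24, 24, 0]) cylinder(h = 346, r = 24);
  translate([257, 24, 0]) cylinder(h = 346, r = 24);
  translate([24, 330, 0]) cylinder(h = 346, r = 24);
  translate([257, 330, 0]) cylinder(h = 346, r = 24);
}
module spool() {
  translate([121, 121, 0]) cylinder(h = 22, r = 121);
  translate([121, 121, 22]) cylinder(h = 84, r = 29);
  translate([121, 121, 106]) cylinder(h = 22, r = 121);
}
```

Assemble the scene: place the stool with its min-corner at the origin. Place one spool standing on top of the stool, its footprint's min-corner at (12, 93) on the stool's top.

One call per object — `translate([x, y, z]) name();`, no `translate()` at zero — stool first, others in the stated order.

stool();
translate([12, 93, 385]) spool();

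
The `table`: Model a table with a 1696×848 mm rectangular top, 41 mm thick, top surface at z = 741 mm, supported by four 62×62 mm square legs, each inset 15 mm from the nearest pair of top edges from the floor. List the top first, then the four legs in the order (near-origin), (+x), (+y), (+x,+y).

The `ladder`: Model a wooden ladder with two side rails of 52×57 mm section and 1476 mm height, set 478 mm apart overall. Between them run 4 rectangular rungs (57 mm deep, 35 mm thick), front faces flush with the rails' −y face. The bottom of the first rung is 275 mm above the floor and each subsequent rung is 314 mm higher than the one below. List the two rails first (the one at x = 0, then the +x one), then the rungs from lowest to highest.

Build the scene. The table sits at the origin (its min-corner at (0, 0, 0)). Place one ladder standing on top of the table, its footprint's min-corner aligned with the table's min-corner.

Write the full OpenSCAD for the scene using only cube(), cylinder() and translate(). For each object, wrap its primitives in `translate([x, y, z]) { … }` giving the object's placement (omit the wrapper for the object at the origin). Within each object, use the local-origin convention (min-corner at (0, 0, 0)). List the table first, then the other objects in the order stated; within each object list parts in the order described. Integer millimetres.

translate([0, 0, 700]) cube([1696, 848, 41]);
translate([15, 15, 0]) cube([62, 62, 700]);
translate([1619, 15, 0]) cube([62, 62, 700]);
translate([15, 771, 0]) cube([62, 62, 700]);
translate([1619, 771, 0]) cube([62, 62, 700]);
translate([0, 0, 741]) {
  cube([52, 57, 1476]);
  translate([426, 0, 0]) cube([52, 57, 1476]);
  translate([52, 0, 275]) cube([374, 57, 35]);
  translate([52, 0, 589]) cube([374, 57, 35]);
  translate([52, 0, 903]) cube([374, 57, 35]);
  translate([52, 0, 1217]) cube([374, 57, 35]);
}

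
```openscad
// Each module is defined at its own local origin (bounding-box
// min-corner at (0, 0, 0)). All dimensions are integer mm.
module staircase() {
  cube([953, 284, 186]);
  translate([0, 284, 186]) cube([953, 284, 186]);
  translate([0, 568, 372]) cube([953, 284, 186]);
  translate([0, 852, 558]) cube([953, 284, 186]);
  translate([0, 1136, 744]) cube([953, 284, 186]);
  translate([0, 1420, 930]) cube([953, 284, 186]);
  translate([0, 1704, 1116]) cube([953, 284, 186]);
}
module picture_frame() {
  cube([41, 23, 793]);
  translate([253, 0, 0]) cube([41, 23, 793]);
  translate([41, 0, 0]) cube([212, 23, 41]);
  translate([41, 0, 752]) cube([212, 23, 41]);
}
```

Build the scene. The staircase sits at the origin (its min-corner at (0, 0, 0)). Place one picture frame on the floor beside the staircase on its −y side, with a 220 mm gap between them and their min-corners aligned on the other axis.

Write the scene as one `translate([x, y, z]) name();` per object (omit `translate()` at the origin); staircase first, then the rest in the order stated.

staircase();
translate([0, -243, 0]) picture_frame();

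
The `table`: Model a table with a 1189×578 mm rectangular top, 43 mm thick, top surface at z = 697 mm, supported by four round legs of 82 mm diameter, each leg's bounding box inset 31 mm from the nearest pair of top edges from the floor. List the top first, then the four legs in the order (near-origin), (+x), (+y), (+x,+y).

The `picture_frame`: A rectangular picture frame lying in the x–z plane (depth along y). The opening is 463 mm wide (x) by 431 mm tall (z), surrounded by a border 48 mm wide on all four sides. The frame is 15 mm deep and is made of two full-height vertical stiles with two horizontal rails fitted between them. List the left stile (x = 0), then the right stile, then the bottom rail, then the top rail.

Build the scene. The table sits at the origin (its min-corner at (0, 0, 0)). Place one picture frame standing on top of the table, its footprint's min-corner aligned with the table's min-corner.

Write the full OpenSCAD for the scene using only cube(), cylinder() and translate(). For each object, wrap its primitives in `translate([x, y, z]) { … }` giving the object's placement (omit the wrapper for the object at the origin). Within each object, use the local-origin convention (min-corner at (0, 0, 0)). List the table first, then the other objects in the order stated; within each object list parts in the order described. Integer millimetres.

translate([0, 0, 654]) cube([1189, 578, 43]);
translate([72, 72, 0]) cylinder(h = 654, r = 41);
translate([1117, 72, 0]) cylinder(h = 654, r = 41);
translate([72, 506, 0]) cylinder(h = 654, r = 41);
translate([1117, 506, 0]) cylinder(h = 654, r = 41);
translate([0, 0, 697]) {
  cube([48, 15, 527]);
  translate([511, 0, 0]) cube([48, 15, 527]);
  translate([48, 0, 0]) cube([463, 15, 48]);
  translate([48, 0, 479]) cube([463, 15, 48]);
}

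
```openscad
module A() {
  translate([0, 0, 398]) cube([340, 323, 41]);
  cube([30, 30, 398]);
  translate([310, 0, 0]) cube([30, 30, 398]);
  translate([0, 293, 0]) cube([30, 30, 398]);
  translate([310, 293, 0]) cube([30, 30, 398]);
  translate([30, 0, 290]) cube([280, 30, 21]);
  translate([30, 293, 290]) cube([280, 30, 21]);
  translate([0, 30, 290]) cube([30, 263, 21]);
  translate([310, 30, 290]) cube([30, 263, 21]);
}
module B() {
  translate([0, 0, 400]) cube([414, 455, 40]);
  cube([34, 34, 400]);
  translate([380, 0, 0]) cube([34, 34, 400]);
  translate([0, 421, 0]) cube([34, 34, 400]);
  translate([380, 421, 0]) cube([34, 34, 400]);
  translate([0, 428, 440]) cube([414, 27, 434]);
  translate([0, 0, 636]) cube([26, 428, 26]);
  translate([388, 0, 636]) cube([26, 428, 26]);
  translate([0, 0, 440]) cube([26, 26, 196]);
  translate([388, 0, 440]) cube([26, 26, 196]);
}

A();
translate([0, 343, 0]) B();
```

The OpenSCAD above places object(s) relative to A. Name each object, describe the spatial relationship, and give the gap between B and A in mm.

The chair's nearest face is 20 mm from the stool's +y face.

A is a stool. B is a chair. The chair is on the floor beside the stool on its +y side. The gap between the chair and the stool is 20 mm.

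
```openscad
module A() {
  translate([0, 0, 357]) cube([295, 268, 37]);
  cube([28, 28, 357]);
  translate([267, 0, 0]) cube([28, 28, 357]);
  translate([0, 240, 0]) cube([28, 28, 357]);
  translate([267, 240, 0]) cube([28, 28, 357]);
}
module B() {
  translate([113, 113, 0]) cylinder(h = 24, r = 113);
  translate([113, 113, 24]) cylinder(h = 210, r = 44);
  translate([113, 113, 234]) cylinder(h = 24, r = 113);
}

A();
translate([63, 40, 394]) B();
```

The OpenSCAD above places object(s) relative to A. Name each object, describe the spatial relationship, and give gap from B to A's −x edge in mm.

A is a stool. B is a spool. The spool is on top of the stool. The gap from the spool to the stool's −x edge is 63 mm.

The spool's min-x is at 63; the stool's min-x is 0; gap = 63 mm.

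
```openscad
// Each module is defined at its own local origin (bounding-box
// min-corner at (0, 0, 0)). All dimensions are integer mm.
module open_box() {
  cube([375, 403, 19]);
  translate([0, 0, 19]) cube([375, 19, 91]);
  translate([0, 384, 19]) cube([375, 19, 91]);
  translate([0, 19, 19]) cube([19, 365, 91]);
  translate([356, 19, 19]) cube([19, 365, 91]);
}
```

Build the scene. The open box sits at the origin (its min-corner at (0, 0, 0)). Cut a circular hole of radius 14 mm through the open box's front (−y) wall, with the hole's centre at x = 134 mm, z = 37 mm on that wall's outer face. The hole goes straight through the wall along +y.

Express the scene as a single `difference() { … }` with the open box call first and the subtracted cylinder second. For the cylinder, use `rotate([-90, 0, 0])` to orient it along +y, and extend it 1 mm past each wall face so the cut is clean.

difference() {
  open_box();
  translate([134, -1, 37]) rotate([-90, 0, 0]) cylinder(h = 21, r = 14);
}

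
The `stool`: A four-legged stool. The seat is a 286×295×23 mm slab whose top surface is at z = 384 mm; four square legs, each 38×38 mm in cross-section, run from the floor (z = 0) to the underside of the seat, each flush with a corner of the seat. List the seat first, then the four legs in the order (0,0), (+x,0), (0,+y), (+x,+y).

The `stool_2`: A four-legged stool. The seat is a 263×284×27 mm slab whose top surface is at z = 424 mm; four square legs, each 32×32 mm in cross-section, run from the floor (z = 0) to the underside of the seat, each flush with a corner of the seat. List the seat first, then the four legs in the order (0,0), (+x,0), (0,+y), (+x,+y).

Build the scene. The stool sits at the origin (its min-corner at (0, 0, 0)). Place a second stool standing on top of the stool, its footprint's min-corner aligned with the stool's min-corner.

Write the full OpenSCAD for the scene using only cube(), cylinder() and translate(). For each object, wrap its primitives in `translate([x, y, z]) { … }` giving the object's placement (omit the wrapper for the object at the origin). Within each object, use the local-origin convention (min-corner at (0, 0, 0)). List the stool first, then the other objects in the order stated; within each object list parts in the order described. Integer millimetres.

translate([0, 0, 361]) cube([286, 295, 23]);
cube([38, 38, 361]);
translate([248, 0, 0]) cube([38, 38, 361]);
translate([0, 257, 0]) cube([38, 38, 361]);
translate([248, 257, 0]) cube([38, 38, 361]);
translate([0, 0, 384]) {
  translate([0, 0, 397]) cube([263, 284, 27]);
  cube([32, 32, 397]);
  translate([231, 0, 0]) cube([32, 32, 397]);
  translate([0, 252, 0]) cube([32, 32, 397]);
  translate([231, 252, 0]) cube([32, 32, 397]);
}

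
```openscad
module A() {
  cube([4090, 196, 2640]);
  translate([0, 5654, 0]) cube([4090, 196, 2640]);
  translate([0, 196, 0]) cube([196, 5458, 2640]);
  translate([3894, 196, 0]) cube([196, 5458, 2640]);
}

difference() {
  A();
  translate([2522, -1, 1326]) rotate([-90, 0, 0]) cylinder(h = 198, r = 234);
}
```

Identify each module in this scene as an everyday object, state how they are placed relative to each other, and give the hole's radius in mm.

A is a house frame. The house frame has a circular hole through its front wall. The hole's radius is 234 mm.

The subtracted cylinder has r = 234 mm.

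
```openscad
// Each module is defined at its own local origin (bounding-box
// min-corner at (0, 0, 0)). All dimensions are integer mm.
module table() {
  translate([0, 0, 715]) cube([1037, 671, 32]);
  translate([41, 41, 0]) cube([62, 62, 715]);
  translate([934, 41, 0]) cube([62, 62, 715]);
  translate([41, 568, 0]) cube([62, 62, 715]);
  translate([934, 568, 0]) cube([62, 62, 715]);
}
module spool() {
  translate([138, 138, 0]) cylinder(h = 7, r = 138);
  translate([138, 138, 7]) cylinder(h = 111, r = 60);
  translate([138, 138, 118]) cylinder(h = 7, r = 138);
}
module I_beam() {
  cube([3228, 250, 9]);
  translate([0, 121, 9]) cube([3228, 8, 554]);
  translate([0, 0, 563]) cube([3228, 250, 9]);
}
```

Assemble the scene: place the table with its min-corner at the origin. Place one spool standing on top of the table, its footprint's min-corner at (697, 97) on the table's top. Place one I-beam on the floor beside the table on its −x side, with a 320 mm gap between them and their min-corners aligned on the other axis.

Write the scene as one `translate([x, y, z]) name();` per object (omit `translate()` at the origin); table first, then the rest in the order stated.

table();
translate([697, 97, 747]) spool();
translate([-3548, 0, 0]) I_beam();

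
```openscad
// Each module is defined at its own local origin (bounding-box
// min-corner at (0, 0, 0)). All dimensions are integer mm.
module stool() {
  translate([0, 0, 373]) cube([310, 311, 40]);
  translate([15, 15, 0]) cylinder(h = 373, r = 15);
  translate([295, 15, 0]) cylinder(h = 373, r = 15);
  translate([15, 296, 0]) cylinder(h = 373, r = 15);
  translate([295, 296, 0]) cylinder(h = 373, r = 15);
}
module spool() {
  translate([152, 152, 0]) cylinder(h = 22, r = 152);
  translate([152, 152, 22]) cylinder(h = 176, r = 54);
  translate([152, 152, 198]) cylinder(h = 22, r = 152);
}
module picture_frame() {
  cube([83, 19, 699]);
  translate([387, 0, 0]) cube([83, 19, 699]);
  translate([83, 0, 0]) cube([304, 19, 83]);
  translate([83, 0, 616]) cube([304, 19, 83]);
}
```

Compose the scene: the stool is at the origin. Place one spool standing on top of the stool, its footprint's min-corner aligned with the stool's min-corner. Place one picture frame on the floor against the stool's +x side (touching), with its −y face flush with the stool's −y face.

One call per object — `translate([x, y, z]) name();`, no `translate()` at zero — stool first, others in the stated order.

stool();
translate([0, 0, 413]) spool();
translate([310, 0, 0]) picture_frame();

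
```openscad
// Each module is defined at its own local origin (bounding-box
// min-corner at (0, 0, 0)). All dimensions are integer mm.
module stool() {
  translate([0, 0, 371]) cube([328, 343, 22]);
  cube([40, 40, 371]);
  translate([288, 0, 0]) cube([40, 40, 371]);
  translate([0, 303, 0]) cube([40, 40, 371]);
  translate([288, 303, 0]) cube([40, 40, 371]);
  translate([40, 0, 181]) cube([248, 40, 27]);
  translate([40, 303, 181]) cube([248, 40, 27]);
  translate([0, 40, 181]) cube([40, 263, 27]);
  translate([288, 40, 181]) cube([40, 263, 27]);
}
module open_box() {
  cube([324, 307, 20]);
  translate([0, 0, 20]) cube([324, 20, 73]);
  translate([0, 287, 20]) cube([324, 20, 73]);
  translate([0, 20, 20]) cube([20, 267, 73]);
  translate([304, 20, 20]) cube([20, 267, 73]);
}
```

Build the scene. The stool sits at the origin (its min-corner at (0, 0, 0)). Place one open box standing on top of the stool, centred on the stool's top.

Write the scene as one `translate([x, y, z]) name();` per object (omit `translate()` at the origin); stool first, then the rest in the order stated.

stool();
translate([2, 18, 393]) open_box();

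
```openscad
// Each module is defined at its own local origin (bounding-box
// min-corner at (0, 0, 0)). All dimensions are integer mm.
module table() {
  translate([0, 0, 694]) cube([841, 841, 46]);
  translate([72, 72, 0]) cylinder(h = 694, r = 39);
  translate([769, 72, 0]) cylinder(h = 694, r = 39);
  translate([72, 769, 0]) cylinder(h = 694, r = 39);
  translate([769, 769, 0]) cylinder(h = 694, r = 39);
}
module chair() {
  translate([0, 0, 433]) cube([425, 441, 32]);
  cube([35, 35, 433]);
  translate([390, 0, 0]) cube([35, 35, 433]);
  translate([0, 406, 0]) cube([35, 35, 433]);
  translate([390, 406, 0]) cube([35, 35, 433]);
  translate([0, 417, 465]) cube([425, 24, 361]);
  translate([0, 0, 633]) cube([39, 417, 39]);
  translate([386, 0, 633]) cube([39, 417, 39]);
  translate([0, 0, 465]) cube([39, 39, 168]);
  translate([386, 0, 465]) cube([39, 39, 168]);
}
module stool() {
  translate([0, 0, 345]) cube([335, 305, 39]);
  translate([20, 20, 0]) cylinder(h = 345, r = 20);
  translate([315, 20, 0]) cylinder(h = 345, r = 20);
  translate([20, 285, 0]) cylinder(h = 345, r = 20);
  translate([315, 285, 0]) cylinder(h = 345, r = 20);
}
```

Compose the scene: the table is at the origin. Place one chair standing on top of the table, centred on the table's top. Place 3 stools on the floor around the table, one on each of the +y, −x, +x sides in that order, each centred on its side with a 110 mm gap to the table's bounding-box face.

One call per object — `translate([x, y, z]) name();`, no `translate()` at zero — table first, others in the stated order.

table();
translate([208, 200, 740]) chair();
translate([253, 951, 0]) stool();
translate([-445, 268, 0]) stool();
translate([951, 268, 0]) stool();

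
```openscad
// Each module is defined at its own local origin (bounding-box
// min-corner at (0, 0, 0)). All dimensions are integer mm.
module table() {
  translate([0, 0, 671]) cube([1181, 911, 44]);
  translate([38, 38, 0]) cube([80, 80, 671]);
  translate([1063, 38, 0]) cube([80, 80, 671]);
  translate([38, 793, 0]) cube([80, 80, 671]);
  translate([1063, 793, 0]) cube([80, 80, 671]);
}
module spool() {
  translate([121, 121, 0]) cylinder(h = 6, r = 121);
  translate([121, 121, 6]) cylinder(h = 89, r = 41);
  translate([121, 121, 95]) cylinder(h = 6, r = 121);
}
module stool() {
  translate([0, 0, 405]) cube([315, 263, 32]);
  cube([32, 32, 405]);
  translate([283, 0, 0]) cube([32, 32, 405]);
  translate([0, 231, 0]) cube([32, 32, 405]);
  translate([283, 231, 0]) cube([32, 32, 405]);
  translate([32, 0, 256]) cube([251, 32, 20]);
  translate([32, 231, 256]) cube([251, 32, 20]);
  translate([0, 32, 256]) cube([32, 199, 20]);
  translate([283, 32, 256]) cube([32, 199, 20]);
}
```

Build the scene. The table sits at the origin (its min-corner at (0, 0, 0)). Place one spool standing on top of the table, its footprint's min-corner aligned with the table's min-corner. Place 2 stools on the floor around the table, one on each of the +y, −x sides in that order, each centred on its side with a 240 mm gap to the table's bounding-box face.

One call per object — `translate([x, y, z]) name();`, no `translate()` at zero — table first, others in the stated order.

table();
translate([0, 0, 715]) spool();
translate([433, 1151, 0]) stool();
translate([-555, 324, 0]) stool();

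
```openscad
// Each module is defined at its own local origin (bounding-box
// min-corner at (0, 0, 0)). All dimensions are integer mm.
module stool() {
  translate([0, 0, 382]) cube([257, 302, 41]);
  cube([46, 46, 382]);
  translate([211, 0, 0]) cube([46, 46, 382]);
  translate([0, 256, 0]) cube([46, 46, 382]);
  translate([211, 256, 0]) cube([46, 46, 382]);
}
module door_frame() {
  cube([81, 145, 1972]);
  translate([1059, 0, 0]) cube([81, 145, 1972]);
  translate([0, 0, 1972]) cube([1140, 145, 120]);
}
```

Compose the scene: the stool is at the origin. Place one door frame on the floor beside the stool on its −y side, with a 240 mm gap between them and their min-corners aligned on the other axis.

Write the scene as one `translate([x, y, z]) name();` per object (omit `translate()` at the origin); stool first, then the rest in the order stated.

stool();
translate([0, -385, 0]) door_frame();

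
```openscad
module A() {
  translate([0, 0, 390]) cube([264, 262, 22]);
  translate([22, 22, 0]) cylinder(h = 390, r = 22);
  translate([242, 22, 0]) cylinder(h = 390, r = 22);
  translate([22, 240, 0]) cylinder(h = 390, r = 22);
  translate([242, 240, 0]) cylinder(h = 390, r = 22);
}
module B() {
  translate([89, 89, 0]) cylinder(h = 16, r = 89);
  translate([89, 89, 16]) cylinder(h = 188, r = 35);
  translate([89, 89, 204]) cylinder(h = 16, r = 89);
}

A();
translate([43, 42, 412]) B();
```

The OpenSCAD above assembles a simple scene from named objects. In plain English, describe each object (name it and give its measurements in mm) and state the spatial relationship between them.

A is a four-legged stool. The seat is 264×262 mm, 22 mm thick, top at z = 412 mm. It stands on four round legs, each 44 mm in diameter, from z = 0 to the seat underside, each leg's axis is inset half a diameter from the nearest pair of seat edges (so the leg's bounding box is flush with the corner).

B is a spool: two coaxial disc flanges of radius 89 mm and thickness 16 mm, joined by a core cylinder of radius 35 mm and height 188 mm. The lower flange rests on z = 0 and the three cylinders share a vertical axis.

The spool is on top of the stool, centred.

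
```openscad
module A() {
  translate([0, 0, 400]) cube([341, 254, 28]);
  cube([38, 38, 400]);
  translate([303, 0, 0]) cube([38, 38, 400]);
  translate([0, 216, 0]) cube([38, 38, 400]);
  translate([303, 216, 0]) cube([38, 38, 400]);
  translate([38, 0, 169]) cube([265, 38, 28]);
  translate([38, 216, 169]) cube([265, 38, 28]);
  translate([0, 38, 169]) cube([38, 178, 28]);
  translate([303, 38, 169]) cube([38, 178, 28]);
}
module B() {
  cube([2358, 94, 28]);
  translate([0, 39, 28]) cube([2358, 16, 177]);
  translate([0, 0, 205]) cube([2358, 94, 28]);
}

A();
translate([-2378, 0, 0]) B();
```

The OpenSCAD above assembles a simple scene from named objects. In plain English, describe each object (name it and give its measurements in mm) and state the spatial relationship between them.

A is a simple wooden stool: a rectangular seat 341 mm (x) by 254 mm (y), 28 mm thick, top face at z = 428 mm, on four square legs, each 38×38 mm in cross-section. The legs rest on z = 0, each flush with a corner of the seat. Four stretchers, 38 mm wide and 28 mm tall, connect adjacent legs with their undersides at z = 169 mm, each running between the inner faces of the legs it joins and aligned with the legs' outer faces on the other axis.

B is an I-beam lying along x, 2358 mm long. Overall section height 233 mm. Two flanges 94 mm wide (y) and 28 mm thick, one on the floor and one at the top; a web 16 mm thick runs between them, centred on the flange width.

The I-beam is on the floor beside the stool on its −x side.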